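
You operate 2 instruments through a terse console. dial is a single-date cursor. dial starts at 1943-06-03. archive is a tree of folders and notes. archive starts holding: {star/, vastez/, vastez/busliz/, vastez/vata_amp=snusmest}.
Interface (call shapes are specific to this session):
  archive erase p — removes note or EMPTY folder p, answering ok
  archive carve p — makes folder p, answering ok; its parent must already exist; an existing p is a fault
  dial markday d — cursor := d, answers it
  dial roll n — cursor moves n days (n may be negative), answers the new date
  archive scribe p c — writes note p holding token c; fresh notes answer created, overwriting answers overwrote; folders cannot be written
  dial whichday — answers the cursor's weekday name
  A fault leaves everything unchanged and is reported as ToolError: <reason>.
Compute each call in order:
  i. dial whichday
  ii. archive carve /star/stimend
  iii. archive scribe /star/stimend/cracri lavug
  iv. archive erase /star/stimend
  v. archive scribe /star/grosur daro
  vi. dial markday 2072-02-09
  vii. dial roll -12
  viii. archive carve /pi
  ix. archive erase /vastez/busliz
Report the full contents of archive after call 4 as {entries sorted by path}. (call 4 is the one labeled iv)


Next I call dial whichday, — result: Thursday.
Invoking archive carve passing /star/stimend, and see ok.
Using archive scribe passing /star/stimend/cracri, lavug, — result: created.
I run archive erase passing /star/stimend, which returns ToolError: not empty.
I use archive scribe passing /star/grosur, daro, which returns created.
Calling dial markday passing 2072-02-09, → 2072-02-09.
I call dial roll passing -12, which returns 2072-01-28.
I try archive carve passing /pi, and observe ok.
Invoking archive erase passing /vastez/busliz, and get ok.

Answer: {star/, star/stimend/, star/stimend/cracri=lavug, vastez/, vastez/busliz/, vastez/vata_amp=snusmest}


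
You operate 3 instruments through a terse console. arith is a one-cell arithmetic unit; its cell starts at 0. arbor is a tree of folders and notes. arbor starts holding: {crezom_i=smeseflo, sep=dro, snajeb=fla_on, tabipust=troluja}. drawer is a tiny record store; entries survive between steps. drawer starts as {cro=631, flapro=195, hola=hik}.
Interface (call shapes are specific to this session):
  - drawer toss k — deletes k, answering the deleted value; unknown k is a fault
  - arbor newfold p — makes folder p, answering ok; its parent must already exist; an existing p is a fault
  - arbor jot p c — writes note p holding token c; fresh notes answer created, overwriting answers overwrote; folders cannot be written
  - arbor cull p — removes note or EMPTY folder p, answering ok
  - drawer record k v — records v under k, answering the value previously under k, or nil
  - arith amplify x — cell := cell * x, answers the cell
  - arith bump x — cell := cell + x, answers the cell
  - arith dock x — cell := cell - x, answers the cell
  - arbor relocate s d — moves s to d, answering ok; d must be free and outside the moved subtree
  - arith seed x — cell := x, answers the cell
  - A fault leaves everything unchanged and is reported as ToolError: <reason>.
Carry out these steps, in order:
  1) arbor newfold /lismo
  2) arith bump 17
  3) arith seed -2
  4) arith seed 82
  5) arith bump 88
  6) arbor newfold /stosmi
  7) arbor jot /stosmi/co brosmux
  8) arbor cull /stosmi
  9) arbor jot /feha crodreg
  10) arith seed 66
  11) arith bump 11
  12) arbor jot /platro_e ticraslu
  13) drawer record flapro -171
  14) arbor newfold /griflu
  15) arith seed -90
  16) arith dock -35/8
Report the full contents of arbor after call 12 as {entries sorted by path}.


CALL arbor newfold[p: /lismo]
RET  ok
CALL arith bump[x: 17]
RET  17
CALL arith seed[x: -2]
RET  -2
CALL arith seed[x: 82]
RET  82
CALL arith bump[x: 88]
RET  170
CALL arbor newfold[p: /stosmi]
RET  ok
CALL arbor jot[p: /stosmi/co; c: brosmux]
RET  created
CALL arbor cull[p: /stosmi]
RET  ToolError: not empty
CALL arbor jot[p: /feha; c: crodreg]
RET  created
CALL arith seed[x: 66]
RET  66
CALL arith bump[x: 11]
RET  77
CALL arbor jot[p: /platro_e; c: ticraslu]
RET  created
CALL drawer record[k: flapro; v: -171]
RET  195
CALL arbor newfold[p: /griflu]
RET  ok
CALL arith seed[x: -90]
RET  -90
CALL arith dock[x: -35/8]
RET  -685/8

Answer: {crezom_i=smeseflo, feha=crodreg, lismo/, platro_e=ticraslu, sep=dro, snajeb=fla_on, stosmi/, stosmi/co=brosmux, tabipust=troluja}


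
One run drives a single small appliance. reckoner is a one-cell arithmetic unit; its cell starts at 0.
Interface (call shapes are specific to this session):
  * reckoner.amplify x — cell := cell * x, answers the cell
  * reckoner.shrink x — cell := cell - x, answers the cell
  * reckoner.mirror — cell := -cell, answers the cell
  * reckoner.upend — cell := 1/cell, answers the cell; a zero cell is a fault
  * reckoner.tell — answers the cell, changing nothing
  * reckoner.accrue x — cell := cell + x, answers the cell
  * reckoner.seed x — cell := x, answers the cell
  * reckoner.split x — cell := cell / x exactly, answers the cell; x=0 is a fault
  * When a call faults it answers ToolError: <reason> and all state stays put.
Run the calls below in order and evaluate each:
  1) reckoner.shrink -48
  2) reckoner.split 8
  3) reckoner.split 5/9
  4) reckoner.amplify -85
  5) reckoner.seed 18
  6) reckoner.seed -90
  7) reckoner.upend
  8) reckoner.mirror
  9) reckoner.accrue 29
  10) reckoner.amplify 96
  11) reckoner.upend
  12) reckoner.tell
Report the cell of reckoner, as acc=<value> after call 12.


% reckoner.shrink -48
  48
% reckoner.split 8
  6
% reckoner.split 5/9
  54/5
% reckoner.amplify -85
  -918
% reckoner.seed 18
  18
% reckoner.seed -90
  -90
% reckoner.upend
  -1/90
% reckoner.mirror
  1/90
% reckoner.accrue 29
  2611/90
% reckoner.amplify 96
  41776/15
% reckoner.upend
  15/41776
% reckoner.tell
  15/41776

Answer: acc=15/41776


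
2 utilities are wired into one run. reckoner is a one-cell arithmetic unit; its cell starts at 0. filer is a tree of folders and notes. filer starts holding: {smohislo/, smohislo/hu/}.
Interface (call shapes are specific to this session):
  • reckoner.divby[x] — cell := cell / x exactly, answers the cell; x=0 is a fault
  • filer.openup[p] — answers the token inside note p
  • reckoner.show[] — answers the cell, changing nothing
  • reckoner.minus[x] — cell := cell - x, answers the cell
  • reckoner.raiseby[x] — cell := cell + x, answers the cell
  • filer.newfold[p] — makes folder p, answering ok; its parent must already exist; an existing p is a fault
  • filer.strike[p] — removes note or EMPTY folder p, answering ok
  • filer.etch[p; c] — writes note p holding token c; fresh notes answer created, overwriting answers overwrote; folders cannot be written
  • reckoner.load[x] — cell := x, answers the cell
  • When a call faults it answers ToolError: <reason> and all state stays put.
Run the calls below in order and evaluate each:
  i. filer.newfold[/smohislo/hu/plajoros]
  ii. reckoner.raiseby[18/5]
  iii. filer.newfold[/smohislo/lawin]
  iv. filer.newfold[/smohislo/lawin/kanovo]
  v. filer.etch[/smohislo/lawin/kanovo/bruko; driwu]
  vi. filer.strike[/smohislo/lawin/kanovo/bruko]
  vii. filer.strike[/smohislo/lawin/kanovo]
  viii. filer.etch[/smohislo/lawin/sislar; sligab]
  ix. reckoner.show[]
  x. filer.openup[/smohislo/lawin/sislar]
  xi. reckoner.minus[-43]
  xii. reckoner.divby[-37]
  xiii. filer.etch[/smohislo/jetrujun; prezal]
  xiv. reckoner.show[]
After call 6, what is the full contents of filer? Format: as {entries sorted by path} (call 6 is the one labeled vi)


Answer: {smohislo/, smohislo/hu/, smohislo/hu/plajoros/, smohislo/lawin/, smohislo/lawin/kanovo/}

Derivation:
>>> filer.newfold p='/smohislo/hu/plajoros'
:: ok
>>> reckoner.raiseby x='18/5'
:: 18/5
>>> filer.newfold p='/smohislo/lawin'
:: ok
>>> filer.newfold p='/smohislo/lawin/kanovo'
:: ok
>>> filer.etch p='/smohislo/lawin/kanovo/bruko' c='driwu'
:: created
>>> filer.strike p='/smohislo/lawin/kanovo/bruko'
:: ok
>>> filer.strike p='/smohislo/lawin/kanovo'
:: ok
>>> filer.etch p='/smohislo/lawin/sislar' c='sligab'
:: created
>>> reckoner.show
:: 18/5
>>> filer.openup p='/smohislo/lawin/sislar'
:: sligab
>>> reckoner.minus x='-43'
:: 233/5
>>> reckoner.divby x='-37'
:: -233/185
>>> filer.etch p='/smohislo/jetrujun' c='prezal'
:: created
>>> reckoner.show
:: -233/185


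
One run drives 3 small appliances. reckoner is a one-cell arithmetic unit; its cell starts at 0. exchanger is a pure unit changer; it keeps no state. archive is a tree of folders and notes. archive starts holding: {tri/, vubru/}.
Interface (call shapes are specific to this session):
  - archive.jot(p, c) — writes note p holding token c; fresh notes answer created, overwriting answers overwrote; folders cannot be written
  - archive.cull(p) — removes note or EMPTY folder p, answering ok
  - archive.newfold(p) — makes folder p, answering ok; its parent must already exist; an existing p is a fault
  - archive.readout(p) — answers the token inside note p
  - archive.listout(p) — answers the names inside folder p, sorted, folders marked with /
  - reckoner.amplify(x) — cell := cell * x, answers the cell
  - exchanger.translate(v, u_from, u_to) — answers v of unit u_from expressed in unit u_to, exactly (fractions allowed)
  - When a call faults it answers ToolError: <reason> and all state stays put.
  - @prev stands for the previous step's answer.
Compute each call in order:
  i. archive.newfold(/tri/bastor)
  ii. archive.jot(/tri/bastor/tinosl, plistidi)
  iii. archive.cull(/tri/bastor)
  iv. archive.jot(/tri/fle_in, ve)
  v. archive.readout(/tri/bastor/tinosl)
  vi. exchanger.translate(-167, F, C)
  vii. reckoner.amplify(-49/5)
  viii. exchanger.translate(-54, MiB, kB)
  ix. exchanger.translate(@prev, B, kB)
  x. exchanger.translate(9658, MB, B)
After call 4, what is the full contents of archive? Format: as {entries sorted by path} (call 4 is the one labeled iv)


>> archive.newfold(p=/tri/bastor)
<< ok
>> archive.jot(p=/tri/bastor/tinosl, c=plistidi)
<< created
>> archive.cull(p=/tri/bastor)
<< ToolError: not empty
>> archive.jot(p=/tri/fle_in, c=ve)
<< created
>> archive.readout(p=/tri/bastor/tinosl)
<< plistidi
>> exchanger.translate(v=-167, u_from=F, u_to=C)
<< -995/9
>> reckoner.amplify(x=-49/5)
<< 0
>> exchanger.translate(v=-54, u_from=MiB, u_to=kB)
<< -7077888/125
>> exchanger.translate(v=@prev, u_from=B, u_to=kB)
<< -884736/15625
>> exchanger.translate(v=9658, u_from=MB, u_to=B)
<< 9658000000

Answer: {tri/, tri/bastor/, tri/bastor/tinosl=plistidi, tri/fle_in=ve, vubru/}


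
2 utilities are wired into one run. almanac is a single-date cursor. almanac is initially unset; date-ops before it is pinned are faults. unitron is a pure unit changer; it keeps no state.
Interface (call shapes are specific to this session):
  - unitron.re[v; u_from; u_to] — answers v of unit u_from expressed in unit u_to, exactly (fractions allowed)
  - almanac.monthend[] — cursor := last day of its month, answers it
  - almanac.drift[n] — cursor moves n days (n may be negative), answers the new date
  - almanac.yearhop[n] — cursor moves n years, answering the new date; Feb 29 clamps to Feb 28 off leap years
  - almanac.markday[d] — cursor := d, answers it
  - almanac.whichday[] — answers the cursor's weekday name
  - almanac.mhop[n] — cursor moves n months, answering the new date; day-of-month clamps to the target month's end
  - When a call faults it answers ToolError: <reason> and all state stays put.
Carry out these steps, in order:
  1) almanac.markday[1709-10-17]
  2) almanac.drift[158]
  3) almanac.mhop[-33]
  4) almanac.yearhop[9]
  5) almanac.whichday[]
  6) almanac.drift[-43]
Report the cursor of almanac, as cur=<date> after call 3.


Answer: cur=1707-06-24

Derivation:
[in] almanac.markday d=1709-10-17
[out] 1709-10-17
[in] almanac.drift n=158
[out] 1710-03-24
[in] almanac.mhop n=-33
[out] 1707-06-24
[in] almanac.yearhop n=9
[out] 1716-06-24
[in] almanac.whichday
[out] Wednesday
[in] almanac.drift n=-43
[out] 1716-05-12


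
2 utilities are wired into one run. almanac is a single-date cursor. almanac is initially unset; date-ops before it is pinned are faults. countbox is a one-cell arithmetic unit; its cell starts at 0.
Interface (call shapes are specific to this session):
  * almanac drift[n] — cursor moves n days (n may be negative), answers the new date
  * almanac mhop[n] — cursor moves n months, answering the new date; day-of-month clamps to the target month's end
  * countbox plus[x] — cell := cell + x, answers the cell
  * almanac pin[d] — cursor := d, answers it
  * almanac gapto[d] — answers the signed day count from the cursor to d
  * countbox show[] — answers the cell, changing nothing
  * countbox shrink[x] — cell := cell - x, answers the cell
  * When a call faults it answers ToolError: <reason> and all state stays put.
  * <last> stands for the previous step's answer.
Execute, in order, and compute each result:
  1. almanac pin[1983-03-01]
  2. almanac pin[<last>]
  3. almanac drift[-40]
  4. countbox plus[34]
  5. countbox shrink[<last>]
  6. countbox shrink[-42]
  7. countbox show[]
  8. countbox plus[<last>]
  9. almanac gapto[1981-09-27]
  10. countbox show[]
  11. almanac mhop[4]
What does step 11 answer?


Answer: 1983-05-20

Derivation:
% almanac pin d: 1983-03-01
:: 1983-03-01
% almanac pin d: <last>
:: 1983-03-01
% almanac drift n: -40
:: 1983-01-20
% countbox plus x: 34
:: 34
% countbox shrink x: <last>
:: 0
% countbox shrink x: -42
:: 42
% countbox show
:: 42
% countbox plus x: <last>
:: 84
% almanac gapto d: 1981-09-27
:: -480
% countbox show
:: 84
% almanac mhop n: 4
:: 1983-05-20


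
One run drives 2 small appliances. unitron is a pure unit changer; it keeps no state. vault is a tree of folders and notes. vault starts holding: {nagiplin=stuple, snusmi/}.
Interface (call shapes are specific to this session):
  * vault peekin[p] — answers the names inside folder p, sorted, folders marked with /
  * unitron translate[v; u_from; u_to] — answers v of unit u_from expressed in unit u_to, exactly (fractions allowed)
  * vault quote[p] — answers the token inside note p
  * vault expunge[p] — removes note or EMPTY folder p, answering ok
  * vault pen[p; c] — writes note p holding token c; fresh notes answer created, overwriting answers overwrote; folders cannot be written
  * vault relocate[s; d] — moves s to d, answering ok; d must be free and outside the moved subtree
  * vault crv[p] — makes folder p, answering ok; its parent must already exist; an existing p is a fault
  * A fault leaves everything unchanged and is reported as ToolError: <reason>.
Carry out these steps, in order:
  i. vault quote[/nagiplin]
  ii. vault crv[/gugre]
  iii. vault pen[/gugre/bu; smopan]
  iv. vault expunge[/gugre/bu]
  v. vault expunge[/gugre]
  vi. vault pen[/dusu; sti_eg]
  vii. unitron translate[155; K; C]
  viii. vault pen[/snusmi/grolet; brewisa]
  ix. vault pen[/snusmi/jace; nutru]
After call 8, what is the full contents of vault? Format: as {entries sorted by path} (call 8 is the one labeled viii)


Calling vault quote passing /nagiplin, and get stuple.
I invoke vault crv passing /gugre, and observe ok.
Using vault pen passing /gugre/bu, smopan: created.
I invoke vault expunge passing /gugre/bu, and see ok.
Calling vault expunge passing /gugre, and see ok.
Now I run vault pen passing /dusu, sti_eg, — result: created.
I invoke unitron translate passing 155, K, C, which returns -2363/20.
I use vault pen passing /snusmi/grolet, brewisa, and get created.
Then vault pen passing /snusmi/jace, nutru, and see created.

Answer: {dusu=sti_eg, nagiplin=stuple, snusmi/, snusmi/grolet=brewisa}


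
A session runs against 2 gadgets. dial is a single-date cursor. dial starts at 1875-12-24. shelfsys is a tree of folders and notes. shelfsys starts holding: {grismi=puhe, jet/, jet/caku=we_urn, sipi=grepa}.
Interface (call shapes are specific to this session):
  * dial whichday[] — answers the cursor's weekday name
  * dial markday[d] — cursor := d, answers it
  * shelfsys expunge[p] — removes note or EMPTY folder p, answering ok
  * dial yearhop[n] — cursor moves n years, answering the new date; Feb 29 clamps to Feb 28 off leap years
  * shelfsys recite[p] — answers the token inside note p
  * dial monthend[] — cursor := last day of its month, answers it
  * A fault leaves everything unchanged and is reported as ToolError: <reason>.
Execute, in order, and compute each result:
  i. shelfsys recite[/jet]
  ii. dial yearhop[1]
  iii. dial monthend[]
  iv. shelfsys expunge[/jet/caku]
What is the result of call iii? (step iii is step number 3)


Next I call shelfsys recite with /jet, and get ToolError: is a directory.
Using dial yearhop with 1, yielding 1876-12-24.
Calling dial monthend, which returns 1876-12-31.
I use shelfsys expunge with /jet/caku, giving ok.

Answer: 1876-12-31


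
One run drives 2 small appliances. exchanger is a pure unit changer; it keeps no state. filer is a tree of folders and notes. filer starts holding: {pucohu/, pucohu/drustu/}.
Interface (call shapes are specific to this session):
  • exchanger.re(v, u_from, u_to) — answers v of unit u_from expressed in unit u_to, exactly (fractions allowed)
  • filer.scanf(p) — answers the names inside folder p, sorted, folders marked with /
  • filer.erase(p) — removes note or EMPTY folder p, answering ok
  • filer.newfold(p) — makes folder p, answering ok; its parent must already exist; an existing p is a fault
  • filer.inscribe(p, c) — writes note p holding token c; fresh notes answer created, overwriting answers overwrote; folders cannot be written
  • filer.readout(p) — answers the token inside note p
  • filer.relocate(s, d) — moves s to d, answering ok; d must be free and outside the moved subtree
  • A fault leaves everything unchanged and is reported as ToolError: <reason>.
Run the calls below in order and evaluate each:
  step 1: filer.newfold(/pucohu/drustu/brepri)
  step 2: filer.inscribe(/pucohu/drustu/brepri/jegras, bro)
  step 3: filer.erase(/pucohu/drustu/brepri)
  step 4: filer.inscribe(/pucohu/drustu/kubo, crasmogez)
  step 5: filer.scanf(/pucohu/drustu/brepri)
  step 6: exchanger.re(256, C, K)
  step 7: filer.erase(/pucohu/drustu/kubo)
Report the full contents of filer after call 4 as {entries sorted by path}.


;; filer.newfold(/pucohu/drustu/brepri) => ok
;; filer.inscribe(/pucohu/drustu/brepri/jegras, bro) => created
;; filer.erase(/pucohu/drustu/brepri) => ToolError: not empty
;; filer.inscribe(/pucohu/drustu/kubo, crasmogez) => created
;; filer.scanf(/pucohu/drustu/brepri) => [jegras]
;; exchanger.re(256, C, K) => 10583/20
;; filer.erase(/pucohu/drustu/kubo) => ok

Answer: {pucohu/, pucohu/drustu/, pucohu/drustu/brepri/, pucohu/drustu/brepri/jegras=bro, pucohu/drustu/kubo=crasmogez}


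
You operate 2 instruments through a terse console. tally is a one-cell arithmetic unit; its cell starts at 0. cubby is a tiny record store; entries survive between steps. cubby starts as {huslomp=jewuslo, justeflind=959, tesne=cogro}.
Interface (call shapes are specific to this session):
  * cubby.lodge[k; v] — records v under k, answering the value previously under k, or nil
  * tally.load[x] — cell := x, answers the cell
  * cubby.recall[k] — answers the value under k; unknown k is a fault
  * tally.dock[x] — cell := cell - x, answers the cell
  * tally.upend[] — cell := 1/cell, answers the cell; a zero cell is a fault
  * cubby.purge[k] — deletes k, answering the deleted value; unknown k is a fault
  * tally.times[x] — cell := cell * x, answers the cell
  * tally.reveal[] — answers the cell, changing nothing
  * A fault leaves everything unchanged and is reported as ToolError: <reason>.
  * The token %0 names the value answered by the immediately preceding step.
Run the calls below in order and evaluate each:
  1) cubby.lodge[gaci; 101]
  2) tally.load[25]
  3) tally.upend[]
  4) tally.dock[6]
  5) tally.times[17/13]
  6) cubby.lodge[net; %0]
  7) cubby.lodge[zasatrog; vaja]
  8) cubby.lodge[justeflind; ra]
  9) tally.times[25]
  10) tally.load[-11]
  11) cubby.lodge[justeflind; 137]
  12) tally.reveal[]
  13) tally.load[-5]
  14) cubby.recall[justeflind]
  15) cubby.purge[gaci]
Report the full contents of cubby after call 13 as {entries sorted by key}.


! lodge(k='gaci', v='101') : nil
! load(x='25') : 25
! upend() : 1/25
! dock(x='6') : -149/25
! times(x='17/13') : -2533/325
! lodge(k='net', v='%0') : nil
! lodge(k='zasatrog', v='vaja') : nil
! lodge(k='justeflind', v='ra') : 959
! times(x='25') : -2533/13
! load(x='-11') : -11
! lodge(k='justeflind', v='137') : ra
! reveal() : -11
! load(x='-5') : -5
! recall(k='justeflind') : 137
! purge(k='gaci') : 101

Answer: {gaci=101, huslomp=jewuslo, justeflind=137, net=-2533/325, tesne=cogro, zasatrog=vaja}


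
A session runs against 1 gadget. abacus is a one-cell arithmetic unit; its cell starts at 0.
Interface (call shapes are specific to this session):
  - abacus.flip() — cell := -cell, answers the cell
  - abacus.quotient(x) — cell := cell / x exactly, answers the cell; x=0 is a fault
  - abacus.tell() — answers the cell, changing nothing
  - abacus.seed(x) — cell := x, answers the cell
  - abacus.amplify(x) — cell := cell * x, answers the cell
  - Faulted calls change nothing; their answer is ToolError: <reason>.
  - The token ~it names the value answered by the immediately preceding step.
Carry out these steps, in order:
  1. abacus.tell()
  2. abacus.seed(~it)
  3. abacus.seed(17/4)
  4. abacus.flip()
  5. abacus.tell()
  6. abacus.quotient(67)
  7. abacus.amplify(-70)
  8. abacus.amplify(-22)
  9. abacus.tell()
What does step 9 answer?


>> abacus.tell()
<< 0
>> abacus.seed(x: ~it)
<< 0
>> abacus.seed(x: 17/4)
<< 17/4
>> abacus.flip()
<< -17/4
>> abacus.tell()
<< -17/4
>> abacus.quotient(x: 67)
<< -17/268
>> abacus.amplify(x: -70)
<< 595/134
>> abacus.amplify(x: -22)
<< -6545/67
>> abacus.tell()
<< -6545/67

Answer: -6545/67


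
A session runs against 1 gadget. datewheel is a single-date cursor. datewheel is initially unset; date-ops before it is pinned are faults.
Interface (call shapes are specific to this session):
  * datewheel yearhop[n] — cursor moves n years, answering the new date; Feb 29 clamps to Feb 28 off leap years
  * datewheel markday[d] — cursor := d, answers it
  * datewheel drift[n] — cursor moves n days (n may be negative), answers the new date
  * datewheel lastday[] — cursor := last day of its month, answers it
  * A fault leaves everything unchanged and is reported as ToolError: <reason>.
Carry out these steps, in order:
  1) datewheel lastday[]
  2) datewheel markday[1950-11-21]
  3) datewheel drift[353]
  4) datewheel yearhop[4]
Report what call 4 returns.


Answer: 1955-11-09

Derivation:
// 1. datewheel lastday() => ToolError: no date set
// 2. datewheel markday(d='1950-11-21') => 1950-11-21
// 3. datewheel drift(n='353') => 1951-11-09
// 4. datewheel yearhop(n='4') => 1955-11-09


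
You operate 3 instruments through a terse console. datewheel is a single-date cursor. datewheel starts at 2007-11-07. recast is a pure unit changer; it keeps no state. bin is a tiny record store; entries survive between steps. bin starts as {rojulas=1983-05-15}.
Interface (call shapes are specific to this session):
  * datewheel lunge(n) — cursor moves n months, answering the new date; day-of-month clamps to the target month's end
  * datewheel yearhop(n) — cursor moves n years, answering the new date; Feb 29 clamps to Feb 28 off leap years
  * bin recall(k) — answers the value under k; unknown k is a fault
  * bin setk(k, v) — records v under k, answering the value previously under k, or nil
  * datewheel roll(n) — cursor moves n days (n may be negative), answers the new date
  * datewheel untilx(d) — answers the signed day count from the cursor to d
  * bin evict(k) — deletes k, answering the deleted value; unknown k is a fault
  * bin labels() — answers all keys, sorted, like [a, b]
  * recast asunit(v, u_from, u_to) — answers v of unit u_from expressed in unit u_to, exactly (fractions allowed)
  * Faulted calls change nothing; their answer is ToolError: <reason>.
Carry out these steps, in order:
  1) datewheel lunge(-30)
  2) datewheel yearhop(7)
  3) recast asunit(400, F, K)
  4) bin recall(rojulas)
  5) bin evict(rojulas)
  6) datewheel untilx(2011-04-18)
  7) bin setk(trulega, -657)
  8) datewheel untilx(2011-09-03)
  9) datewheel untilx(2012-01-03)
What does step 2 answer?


Answer: 2012-05-07

Derivation:
I run datewheel lunge(n→-30): 2005-05-07.
I invoke datewheel yearhop(n→7), giving 2012-05-07.
Next I call recast asunit(v→400, u_from→F, u_to→K), and see 85967/180.
I try bin recall(k→rojulas), and get 1983-05-15.
I use bin evict(k→rojulas), which returns 1983-05-15.
Invoking datewheel untilx(d→2011-04-18), which returns -385.
Using bin setk(k→trulega, v→-657): nil.
Then datewheel untilx(d→2011-09-03), and get -247.
Next I call datewheel untilx(d→2012-01-03), → -125.


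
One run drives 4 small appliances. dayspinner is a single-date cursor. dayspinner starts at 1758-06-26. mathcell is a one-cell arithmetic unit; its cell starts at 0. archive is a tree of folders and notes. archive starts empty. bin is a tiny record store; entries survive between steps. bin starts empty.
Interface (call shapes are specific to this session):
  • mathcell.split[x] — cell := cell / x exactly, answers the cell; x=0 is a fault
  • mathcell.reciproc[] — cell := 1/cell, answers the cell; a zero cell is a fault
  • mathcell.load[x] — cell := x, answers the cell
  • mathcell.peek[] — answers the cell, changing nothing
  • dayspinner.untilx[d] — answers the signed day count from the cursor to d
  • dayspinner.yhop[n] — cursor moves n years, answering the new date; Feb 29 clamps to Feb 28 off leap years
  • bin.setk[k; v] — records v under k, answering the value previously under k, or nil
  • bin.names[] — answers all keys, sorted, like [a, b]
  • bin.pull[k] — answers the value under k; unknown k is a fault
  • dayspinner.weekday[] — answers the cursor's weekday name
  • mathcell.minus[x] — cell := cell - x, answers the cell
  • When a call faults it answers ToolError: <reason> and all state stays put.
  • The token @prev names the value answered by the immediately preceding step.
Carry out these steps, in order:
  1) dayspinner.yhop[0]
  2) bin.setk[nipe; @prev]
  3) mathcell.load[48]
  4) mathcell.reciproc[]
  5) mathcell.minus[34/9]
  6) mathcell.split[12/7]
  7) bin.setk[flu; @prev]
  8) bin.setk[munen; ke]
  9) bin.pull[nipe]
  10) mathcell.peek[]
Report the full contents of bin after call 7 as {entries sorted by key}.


! 1. dayspinner.yhop(n→0) -> 1758-06-26
! 2. bin.setk(k→nipe, v→@prev) -> nil
! 3. mathcell.load(x→48) -> 48
! 4. mathcell.reciproc() -> 1/48
! 5. mathcell.minus(x→34/9) -> -541/144
! 6. mathcell.split(x→12/7) -> -3787/1728
! 7. bin.setk(k→flu, v→@prev) -> nil
! 8. bin.setk(k→munen, v→ke) -> nil
! 9. bin.pull(k→nipe) -> 1758-06-26
! 10. mathcell.peek() -> -3787/1728

Answer: {flu=-3787/1728, nipe=1758-06-26}


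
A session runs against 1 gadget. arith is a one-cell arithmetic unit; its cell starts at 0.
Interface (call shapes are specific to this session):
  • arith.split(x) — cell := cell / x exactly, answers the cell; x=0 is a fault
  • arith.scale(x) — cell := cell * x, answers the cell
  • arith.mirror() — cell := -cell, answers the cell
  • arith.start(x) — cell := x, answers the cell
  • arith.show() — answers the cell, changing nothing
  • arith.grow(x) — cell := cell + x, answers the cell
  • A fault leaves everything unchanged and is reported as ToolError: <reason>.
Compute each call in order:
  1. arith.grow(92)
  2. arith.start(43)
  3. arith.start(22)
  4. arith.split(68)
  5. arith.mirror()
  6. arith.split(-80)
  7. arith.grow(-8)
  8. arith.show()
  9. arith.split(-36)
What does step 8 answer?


Answer: -21749/2720

Derivation:
Do: arith.grow[x='92']
See: 92
Do: arith.start[x='43']
See: 43
Do: arith.start[x='22']
See: 22
Do: arith.split[x='68']
See: 11/34
Do: arith.mirror[]
See: -11/34
Do: arith.split[x='-80']
See: 11/2720
Do: arith.grow[x='-8']
See: -21749/2720
Do: arith.show[]
See: -21749/2720
Do: arith.split[x='-36']
See: 21749/97920


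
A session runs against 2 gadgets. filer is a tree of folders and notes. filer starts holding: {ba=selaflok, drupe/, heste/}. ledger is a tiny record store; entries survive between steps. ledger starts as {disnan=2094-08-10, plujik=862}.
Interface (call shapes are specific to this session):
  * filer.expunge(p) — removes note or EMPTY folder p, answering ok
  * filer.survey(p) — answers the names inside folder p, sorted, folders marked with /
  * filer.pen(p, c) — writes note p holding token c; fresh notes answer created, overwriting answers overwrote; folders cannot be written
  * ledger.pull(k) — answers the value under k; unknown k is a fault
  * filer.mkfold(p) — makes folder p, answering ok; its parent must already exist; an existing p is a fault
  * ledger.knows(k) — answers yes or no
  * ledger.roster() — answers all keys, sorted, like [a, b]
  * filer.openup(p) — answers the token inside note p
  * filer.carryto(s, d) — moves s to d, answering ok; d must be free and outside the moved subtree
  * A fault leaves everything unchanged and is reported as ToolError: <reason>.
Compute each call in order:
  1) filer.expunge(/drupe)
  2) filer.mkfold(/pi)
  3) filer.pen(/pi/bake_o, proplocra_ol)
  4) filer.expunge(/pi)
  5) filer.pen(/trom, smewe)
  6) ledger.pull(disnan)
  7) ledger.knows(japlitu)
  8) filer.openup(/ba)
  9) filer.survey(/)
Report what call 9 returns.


Answer: [ba, heste/, pi/, trom]

Derivation:
% filer.expunge p='/drupe'
:: ok
% filer.mkfold p='/pi'
:: ok
% filer.pen p='/pi/bake_o' c='proplocra_ol'
:: created
% filer.expunge p='/pi'
:: ToolError: not empty
% filer.pen p='/trom' c='smewe'
:: created
% ledger.pull k='disnan'
:: 2094-08-10
% ledger.knows k='japlitu'
:: no
% filer.openup p='/ba'
:: selaflok
% filer.survey p='/'
:: [ba, heste/, pi/, trom]


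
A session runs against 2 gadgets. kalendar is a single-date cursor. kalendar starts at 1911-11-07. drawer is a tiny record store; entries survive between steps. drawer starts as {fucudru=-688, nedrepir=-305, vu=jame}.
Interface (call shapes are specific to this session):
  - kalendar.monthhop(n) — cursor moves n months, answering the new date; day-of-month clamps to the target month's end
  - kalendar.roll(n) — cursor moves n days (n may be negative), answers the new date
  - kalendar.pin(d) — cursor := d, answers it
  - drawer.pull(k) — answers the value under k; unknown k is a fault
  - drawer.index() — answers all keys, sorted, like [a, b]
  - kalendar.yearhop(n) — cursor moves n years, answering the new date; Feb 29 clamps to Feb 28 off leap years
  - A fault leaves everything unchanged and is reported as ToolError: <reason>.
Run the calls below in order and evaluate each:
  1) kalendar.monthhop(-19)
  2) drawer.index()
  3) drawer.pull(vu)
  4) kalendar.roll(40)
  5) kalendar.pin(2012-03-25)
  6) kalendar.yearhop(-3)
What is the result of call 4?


Answer: 1910-05-17

Derivation:
% kalendar.monthhop n='-19'
:: 1910-04-07
% drawer.index
:: [fucudru, nedrepir, vu]
% drawer.pull k='vu'
:: jame
% kalendar.roll n='40'
:: 1910-05-17
% kalendar.pin d='2012-03-25'
:: 2012-03-25
% kalendar.yearhop n='-3'
:: 2009-03-25


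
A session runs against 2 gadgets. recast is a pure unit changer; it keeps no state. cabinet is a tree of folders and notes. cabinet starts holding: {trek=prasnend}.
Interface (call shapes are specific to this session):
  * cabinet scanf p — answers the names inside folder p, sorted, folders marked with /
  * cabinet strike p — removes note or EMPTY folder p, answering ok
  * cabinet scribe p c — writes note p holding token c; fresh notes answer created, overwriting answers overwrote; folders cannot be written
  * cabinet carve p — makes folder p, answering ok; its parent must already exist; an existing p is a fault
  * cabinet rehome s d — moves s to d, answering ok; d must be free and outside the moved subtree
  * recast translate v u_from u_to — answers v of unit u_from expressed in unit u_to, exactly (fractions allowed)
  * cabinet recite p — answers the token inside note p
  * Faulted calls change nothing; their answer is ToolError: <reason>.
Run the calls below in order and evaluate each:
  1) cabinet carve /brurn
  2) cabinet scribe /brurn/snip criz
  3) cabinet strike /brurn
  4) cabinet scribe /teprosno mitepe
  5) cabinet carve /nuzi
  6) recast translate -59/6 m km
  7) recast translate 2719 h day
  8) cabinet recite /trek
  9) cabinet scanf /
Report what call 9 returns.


Step: cabinet carve[p=/brurn]
Result: ok
Step: cabinet scribe[p=/brurn/snip; c=criz]
Result: created
Step: cabinet strike[p=/brurn]
Result: ToolError: not empty
Step: cabinet scribe[p=/teprosno; c=mitepe]
Result: created
Step: cabinet carve[p=/nuzi]
Result: ok
Step: recast translate[v=-59/6; u_from=m; u_to=km]
Result: -59/6000
Step: recast translate[v=2719; u_from=h; u_to=day]
Result: 2719/24
Step: cabinet recite[p=/trek]
Result: prasnend
Step: cabinet scanf[p=/]
Result: [brurn/, nuzi/, teprosno, trek]

Answer: [brurn/, nuzi/, teprosno, trek]


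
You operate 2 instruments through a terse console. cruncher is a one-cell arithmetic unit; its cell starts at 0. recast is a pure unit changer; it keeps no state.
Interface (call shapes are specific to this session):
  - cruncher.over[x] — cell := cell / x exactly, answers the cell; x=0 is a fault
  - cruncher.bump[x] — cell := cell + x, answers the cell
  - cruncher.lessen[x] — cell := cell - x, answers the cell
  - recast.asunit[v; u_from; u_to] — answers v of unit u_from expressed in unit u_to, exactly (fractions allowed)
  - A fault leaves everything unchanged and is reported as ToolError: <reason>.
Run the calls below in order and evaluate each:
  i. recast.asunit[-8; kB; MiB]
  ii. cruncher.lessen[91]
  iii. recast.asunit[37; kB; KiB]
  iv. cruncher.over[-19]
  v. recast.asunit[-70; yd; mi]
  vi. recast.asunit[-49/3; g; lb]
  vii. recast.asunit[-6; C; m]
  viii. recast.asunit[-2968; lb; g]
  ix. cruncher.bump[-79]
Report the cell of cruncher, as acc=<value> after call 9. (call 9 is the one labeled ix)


>> recast.asunit(v→-8, u_from→kB, u_to→MiB)
<< -125/16384
>> cruncher.lessen(x→91)
<< -91
>> recast.asunit(v→37, u_from→kB, u_to→KiB)
<< 4625/128
>> cruncher.over(x→-19)
<< 91/19
>> recast.asunit(v→-70, u_from→yd, u_to→mi)
<< -7/176
>> recast.asunit(v→-49/3, u_from→g, u_to→lb)
<< -700000/19439673
>> recast.asunit(v→-6, u_from→C, u_to→m)
<< ToolError: incompatible units
>> recast.asunit(v→-2968, u_from→lb, u_to→g)
<< -16828276927/12500
>> cruncher.bump(x→-79)
<< -1410/19

Answer: acc=-1410/19


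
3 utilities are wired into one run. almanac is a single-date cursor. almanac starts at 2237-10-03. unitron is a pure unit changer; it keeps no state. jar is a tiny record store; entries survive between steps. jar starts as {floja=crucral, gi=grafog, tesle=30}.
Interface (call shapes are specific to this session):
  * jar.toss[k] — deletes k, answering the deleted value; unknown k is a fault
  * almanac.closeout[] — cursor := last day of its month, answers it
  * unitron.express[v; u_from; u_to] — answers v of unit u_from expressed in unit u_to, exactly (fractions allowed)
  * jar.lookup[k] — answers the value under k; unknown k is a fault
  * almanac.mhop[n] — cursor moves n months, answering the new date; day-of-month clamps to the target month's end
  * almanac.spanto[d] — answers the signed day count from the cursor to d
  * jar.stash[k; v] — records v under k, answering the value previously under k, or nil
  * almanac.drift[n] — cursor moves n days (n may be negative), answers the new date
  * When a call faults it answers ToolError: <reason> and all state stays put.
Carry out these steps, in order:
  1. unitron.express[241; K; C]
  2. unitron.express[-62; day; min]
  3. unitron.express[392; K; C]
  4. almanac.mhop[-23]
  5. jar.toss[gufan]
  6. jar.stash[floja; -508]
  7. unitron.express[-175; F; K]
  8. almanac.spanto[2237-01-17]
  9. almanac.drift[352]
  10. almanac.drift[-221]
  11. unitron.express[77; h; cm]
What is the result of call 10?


% unitron.express v=241 u_from=K u_to=C
:: -643/20
% unitron.express v=-62 u_from=day u_to=min
:: -89280
% unitron.express v=392 u_from=K u_to=C
:: 2377/20
% almanac.mhop n=-23
:: 2235-11-03
% jar.toss k=gufan
:: ToolError: no such key gufan
% jar.stash k=floja v=-508
:: crucral
% unitron.express v=-175 u_from=F u_to=K
:: 3163/20
% almanac.spanto d=2237-01-17
:: 441
% almanac.drift n=352
:: 2236-10-20
% almanac.drift n=-221
:: 2236-03-13
% unitron.express v=77 u_from=h u_to=cm
:: ToolError: incompatible units

Answer: 2236-03-13


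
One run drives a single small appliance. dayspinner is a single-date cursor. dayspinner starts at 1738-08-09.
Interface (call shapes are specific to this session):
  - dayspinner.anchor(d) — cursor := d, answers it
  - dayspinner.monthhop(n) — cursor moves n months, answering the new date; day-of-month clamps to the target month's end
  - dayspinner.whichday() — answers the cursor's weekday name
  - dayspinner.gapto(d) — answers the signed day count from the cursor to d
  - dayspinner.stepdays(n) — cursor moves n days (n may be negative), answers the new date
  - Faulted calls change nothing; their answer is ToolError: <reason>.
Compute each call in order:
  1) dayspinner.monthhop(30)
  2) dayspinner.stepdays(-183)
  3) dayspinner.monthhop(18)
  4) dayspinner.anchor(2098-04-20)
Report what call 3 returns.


Do: dayspinner.monthhop[n=30]
See: 1741-02-09
Do: dayspinner.stepdays[n=-183]
See: 1740-08-10
Do: dayspinner.monthhop[n=18]
See: 1742-02-10
Do: dayspinner.anchor[d=2098-04-20]
See: 2098-04-20

Answer: 1742-02-10


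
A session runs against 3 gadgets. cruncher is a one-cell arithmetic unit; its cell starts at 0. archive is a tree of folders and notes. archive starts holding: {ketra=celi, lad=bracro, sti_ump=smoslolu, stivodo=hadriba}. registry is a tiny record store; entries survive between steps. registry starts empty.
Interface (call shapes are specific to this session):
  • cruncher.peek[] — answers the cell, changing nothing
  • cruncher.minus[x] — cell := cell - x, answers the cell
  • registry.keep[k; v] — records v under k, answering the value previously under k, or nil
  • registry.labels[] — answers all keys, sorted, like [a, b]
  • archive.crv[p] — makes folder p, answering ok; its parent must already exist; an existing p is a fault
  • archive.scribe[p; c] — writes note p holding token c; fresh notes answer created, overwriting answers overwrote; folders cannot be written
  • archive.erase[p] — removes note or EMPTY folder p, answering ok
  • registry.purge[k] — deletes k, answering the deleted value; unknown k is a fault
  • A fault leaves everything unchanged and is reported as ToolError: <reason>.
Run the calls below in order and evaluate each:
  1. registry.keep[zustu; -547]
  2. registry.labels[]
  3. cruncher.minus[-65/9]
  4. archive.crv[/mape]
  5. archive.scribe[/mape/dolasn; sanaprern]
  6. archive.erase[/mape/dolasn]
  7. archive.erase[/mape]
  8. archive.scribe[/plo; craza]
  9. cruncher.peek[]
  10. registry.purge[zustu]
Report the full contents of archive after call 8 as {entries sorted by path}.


Then registry.keep using k='zustu', v='-547', and get nil.
Now I run registry.labels, giving [zustu].
I call cruncher.minus using x='-65/9', and observe 65/9.
Now I run archive.crv using p='/mape', and observe ok.
Using archive.scribe using p='/mape/dolasn', c='sanaprern', → created.
Invoking archive.erase using p='/mape/dolasn', and get ok.
Next I call archive.erase using p='/mape', and observe ok.
Next I call archive.scribe using p='/plo', c='craza', → created.
Now I run cruncher.peek(), and observe 65/9.
Next I call registry.purge using k='zustu', giving -547.

Answer: {ketra=celi, lad=bracro, plo=craza, sti_ump=smoslolu, stivodo=hadriba}


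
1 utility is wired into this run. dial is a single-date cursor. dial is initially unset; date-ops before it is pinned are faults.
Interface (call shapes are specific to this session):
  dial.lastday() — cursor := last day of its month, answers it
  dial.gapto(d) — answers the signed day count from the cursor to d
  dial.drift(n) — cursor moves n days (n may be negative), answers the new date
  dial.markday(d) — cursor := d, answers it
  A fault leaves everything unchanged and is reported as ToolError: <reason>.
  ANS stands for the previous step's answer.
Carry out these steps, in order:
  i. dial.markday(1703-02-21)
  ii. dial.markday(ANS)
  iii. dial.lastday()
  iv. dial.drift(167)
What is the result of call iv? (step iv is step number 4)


Answer: 1703-08-14

Derivation:
I call dial.markday using 1703-02-21, → 1703-02-21.
Calling dial.markday using ANS: 1703-02-21.
Then dial.lastday(), giving 1703-02-28.
Invoking dial.drift using 167, giving 1703-08-14.
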